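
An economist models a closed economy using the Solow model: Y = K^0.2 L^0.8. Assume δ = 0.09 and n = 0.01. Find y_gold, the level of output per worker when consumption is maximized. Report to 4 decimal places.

Break-even investment rate: n + δ = 0.01 + 0.09 = 0.1.
Setting f'(k) = n+δ gives 0.2·k^(0.2−1) = 0.1, hence k_gold = (0.2/0.1)^(1/0.8) ≈ 2.3784.
Output: y_gold = k_gold^0.2 = 2.3784^0.2 ≈ 1.1892.

y_gold ≈ 1.1892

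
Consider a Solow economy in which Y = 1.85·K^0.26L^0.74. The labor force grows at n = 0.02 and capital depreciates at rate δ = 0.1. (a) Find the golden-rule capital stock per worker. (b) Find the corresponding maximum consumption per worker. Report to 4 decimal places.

(a) k_gold ≈ 6.5285; (b) c_gold ≈ 2.2297

n + δ = 0.02 + 0.1 = 0.12.
Setting f'(k) = n+δ gives 0.26·1.85·k^(0.26−1) = 0.12, hence k_gold = (0.26·1.85/0.12)^(1/0.74) ≈ 6.5285.
y_gold = 1.85·6.5285^0.26 ≈ 3.0132; c_gold = y_gold − 0.12·k_gold ≈ 2.2297.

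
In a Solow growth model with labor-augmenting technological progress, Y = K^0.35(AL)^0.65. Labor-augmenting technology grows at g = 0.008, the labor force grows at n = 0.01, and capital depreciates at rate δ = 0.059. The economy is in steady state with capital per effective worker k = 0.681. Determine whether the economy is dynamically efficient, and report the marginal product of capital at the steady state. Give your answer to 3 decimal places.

n + g + δ = 0.01 + 0.008 + 0.059 = 0.077.
MPK = 0.35·k^(0.35−1) = 0.35·0.681^(-0.65) ≈ 0.4493.
MPK > 0.077, so the economy is dynamically efficient (under-saving).

dynamically efficient; MPK ≈ 0.449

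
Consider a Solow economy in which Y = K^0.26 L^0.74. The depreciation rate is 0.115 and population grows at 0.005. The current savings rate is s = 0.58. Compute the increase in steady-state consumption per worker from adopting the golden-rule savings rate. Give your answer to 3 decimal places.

Δc ≈ 0.240

The effective depreciation rate is n + δ = 0.005 + 0.115 = 0.12.
Current steady state (s = 0.58): k* = (0.58/0.12)^(1/0.74) ≈ 8.4073, y* = 8.4073^0.26 ≈ 1.7394, c* = (1−0.58)·1.7394 ≈ 0.7306.
Golden rule sets MPK = n+δ: 0.26·k^(0.26−1) = 0.12, so k_gold = (0.26/0.12)^(1/0.74) ≈ 2.8430.
y_gold = 2.8430^0.26 ≈ 1.3121, c_gold = y_gold − 0.12·k_gold ≈ 0.9710.
Gain: Δc = 0.9710 − 0.7306 ≈ 0.2404.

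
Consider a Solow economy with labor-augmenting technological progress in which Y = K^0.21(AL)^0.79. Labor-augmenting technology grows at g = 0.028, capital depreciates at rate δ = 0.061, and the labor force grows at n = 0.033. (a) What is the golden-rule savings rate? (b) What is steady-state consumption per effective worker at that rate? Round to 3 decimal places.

(a) s_gold = 0.210; (b) c_gold ≈ 0.913

The effective depreciation rate is n + g + δ = 0.033 + 0.028 + 0.061 = 0.122.
For Cobb-Douglas, s_gold equals capital's share: s_gold = 0.21.
Golden rule sets MPK = n+g+δ: 0.21·k^(0.21−1) = 0.122, so k_gold = (0.21/0.122)^(1/0.79) ≈ 1.9886.
y_gold = 1.9886^0.21 ≈ 1.1553; c_gold = (1−0.21)·y_gold ≈ 0.9127.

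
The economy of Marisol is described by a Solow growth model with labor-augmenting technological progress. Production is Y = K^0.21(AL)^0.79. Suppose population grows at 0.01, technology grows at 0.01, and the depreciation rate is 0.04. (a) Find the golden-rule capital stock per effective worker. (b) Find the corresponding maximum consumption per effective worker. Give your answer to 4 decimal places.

(a) k_gold ≈ 4.8831; (b) c_gold ≈ 1.1022

Break-even investment rate: n + g + δ = 0.01 + 0.01 + 0.04 = 0.06.
Maximizing c = f(k) − (n+g+δ)·k gives f'(k) = n+g+δ, i.e. 0.21·k^(0.21−1) = 0.06, so k_gold = (0.21/0.06)^(1/0.79) ≈ 4.8831.
y_gold = 4.8831^0.21 ≈ 1.3952; c_gold = y_gold − 0.06·k_gold ≈ 1.1022.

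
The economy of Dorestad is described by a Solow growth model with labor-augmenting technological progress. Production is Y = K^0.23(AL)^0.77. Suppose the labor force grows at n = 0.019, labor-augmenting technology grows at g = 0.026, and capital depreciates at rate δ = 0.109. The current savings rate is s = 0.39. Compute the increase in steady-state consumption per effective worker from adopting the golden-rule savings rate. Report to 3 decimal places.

Δc ≈ 0.063

Break-even investment rate: n + g + δ = 0.019 + 0.026 + 0.109 = 0.154.
Current steady state (s = 0.39): k* = (0.39/0.154)^(1/0.77) ≈ 3.3426, y* = 3.3426^0.23 ≈ 1.3199, c* = (1−0.39)·1.3199 ≈ 0.8051.
Setting f'(k) = n+g+δ gives 0.23·k^(0.23−1) = 0.154, hence k_gold = (0.23/0.154)^(1/0.77) ≈ 1.6836.
y_gold = 1.6836^0.23 ≈ 1.1273, c_gold = y_gold − 0.154·k_gold ≈ 0.8680.
Gain: Δc = 0.8680 − 0.8051 ≈ 0.0629.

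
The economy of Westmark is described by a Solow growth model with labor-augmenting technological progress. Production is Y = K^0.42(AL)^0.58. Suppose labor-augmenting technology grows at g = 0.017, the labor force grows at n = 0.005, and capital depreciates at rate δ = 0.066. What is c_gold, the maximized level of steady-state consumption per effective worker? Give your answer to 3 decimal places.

c_gold ≈ 1.799

The effective depreciation rate is n + g + δ = 0.005 + 0.017 + 0.066 = 0.088.
Maximizing c = f(k) − (n+g+δ)·k gives f'(k) = n+g+δ, i.e. 0.42·k^(0.42−1) = 0.088, so k_gold = (0.42/0.088)^(1/0.58) ≈ 14.8009.
y_gold = 14.8009^0.42 ≈ 3.1011.
c_gold = y_gold − (n+g+δ)·k_gold = 3.1011 − 0.088·14.8009 ≈ 1.7987.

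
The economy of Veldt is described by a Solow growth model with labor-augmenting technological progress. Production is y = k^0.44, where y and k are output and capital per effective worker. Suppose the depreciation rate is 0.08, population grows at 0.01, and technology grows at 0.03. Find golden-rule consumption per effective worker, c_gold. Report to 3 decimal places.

Capital per effective worker breaks even when investment replaces (n + g + δ)·k; here n + g + δ = 0.12.
Golden rule sets MPK = n+g+δ: 0.44·k^(0.44−1) = 0.12, so k_gold = (0.44/0.12)^(1/0.56) ≈ 10.1772.
y_gold = 10.1772^0.44 ≈ 2.7756.
c_gold = y_gold − (n+g+δ)·k_gold = 2.7756 − 0.12·10.1772 ≈ 1.5543.

c_gold ≈ 1.554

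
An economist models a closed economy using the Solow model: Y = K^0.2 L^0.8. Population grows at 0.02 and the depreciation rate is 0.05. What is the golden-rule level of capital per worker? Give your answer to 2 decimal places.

Capital per worker breaks even when investment replaces (n + δ)·k; here n + δ = 0.07.
At the golden rule the marginal product of capital equals n+δ: 0.2·k^(0.2−1) = 0.07. Solving, k_gold = (0.2/0.07)^(1/0.8) ≈ 3.7146.

k_gold ≈ 3.71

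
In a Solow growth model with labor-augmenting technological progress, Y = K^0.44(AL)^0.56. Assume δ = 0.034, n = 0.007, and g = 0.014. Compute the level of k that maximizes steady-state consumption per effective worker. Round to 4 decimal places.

k_gold ≈ 40.9884

n + g + δ = 0.007 + 0.014 + 0.034 = 0.055.
Setting f'(k) = n+g+δ gives 0.44·k^(0.44−1) = 0.055, hence k_gold = (0.44/0.055)^(1/0.56) ≈ 40.9884.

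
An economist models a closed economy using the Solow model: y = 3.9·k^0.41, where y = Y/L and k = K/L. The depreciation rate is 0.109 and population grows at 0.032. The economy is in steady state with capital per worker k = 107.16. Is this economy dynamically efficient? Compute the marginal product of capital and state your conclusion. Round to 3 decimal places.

Capital per worker breaks even when investment replaces (n + δ)·k; here n + δ = 0.141.
MPK = 0.41·3.9·k^(0.41−1) = 0.41·3.9·107.16^(-0.59) ≈ 0.1014.
MPK < 0.141, so the economy is dynamically inefficient (over-saving).

dynamically inefficient; MPK ≈ 0.101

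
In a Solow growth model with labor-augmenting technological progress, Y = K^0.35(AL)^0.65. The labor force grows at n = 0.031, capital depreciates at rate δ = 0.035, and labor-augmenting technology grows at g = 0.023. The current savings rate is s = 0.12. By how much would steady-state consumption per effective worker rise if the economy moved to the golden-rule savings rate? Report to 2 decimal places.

Break-even investment rate: n + g + δ = 0.031 + 0.023 + 0.035 = 0.089.
Current steady state (s = 0.12): k* = (0.12/0.089)^(1/0.65) ≈ 1.5837, y* = 1.5837^0.35 ≈ 1.1746, c* = (1−0.12)·1.1746 ≈ 1.0336.
At the golden rule the marginal product of capital equals n+g+δ: 0.35·k^(0.35−1) = 0.089. Solving, k_gold = (0.35/0.089)^(1/0.65) ≈ 8.2203.
y_gold = 8.2203^0.35 ≈ 2.0903, c_gold = y_gold − 0.089·k_gold ≈ 1.3587.
Gain: Δc = 1.3587 − 1.0336 ≈ 0.3251.

Δc ≈ 0.33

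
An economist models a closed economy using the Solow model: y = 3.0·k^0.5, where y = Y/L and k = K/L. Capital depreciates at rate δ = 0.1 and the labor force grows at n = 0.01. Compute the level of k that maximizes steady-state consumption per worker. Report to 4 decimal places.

k_gold ≈ 185.9504

Capital per worker breaks even when investment replaces (n + δ)·k; here n + δ = 0.11.
Setting f'(k) = n+δ gives 0.5·3.0·k^(0.5−1) = 0.11, hence k_gold = (0.5·3.0/0.11)^(1/0.5) ≈ 185.9504.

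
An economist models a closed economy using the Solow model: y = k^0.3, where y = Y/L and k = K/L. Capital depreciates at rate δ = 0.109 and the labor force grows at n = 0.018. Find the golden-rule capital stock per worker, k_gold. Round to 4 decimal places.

The effective depreciation rate is n + δ = 0.018 + 0.109 = 0.127.
Setting f'(k) = n+δ gives 0.3·k^(0.3−1) = 0.127, hence k_gold = (0.3/0.127)^(1/0.7) ≈ 3.4144.

k_gold ≈ 3.4144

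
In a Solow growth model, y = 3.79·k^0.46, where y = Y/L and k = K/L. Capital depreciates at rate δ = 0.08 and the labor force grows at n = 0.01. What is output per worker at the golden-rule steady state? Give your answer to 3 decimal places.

y_gold ≈ 47.326

n + δ = 0.01 + 0.08 = 0.09.
Golden rule sets MPK = n+δ: 0.46·3.79·k^(0.46−1) = 0.09, so k_gold = (0.46·3.79/0.09)^(1/0.54) ≈ 241.8909.
Output: y_gold = 3.79·k_gold^0.46 = 3.79·241.8909^0.46 ≈ 47.3265.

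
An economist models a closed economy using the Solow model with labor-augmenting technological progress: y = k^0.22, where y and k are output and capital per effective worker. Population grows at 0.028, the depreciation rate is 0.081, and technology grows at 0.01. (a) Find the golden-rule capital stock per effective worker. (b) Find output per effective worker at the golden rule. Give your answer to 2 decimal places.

(a) k_gold ≈ 2.20; (b) y_gold ≈ 1.19

The effective depreciation rate is n + g + δ = 0.028 + 0.01 + 0.081 = 0.119.
Golden rule sets MPK = n+g+δ: 0.22·k^(0.22−1) = 0.119, so k_gold = (0.22/0.119)^(1/0.78) ≈ 2.1986.
y_gold = 2.1986^0.22 ≈ 1.1892.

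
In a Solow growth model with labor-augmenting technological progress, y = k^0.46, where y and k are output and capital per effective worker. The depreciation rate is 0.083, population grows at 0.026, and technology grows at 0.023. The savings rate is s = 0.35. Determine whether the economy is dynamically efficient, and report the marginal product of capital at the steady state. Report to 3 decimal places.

Capital per effective worker breaks even when investment replaces (n + g + δ)·k; here n + g + δ = 0.132.
Steady-state k*: s·k^0.46 = 0.132·k gives k* = (0.35/0.132)^(1/0.54) ≈ 6.0848.
MPK = 0.46·6.0848^(-0.54) ≈ 0.1735.
MPK > n+g+δ = 0.132, so the economy is dynamically efficient (under-saving).

dynamically efficient; MPK ≈ 0.173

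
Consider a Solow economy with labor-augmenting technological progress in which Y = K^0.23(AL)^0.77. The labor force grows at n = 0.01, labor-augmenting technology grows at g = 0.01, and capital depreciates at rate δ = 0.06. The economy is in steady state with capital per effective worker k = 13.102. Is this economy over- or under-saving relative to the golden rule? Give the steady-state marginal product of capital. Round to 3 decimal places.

Capital per effective worker breaks even when investment replaces (n + g + δ)·k; here n + g + δ = 0.08.
MPK = 0.23·k^(0.23−1) = 0.23·13.102^(-0.77) ≈ 0.0317.
MPK < 0.08, so the economy is dynamically inefficient (over-saving).

over-saving; MPK ≈ 0.032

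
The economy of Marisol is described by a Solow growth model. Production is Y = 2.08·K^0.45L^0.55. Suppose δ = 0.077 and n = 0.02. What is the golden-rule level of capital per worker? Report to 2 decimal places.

Break-even investment rate: n + δ = 0.02 + 0.077 = 0.097.
Setting f'(k) = n+δ gives 0.45·2.08·k^(0.45−1) = 0.097, hence k_gold = (0.45·2.08/0.097)^(1/0.55) ≈ 61.6606.

k_gold ≈ 61.66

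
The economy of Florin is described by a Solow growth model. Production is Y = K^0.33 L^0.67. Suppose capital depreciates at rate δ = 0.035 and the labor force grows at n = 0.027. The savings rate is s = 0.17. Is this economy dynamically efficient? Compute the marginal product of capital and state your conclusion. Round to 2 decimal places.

Capital per worker breaks even when investment replaces (n + δ)·k; here n + δ = 0.062.
Steady-state k*: s·k^0.33 = 0.062·k gives k* = (0.17/0.062)^(1/0.67) ≈ 4.5063.
MPK = 0.33·4.5063^(-0.67) ≈ 0.1204.
MPK > n+δ = 0.062, so the economy is dynamically efficient (under-saving).

dynamically efficient; MPK ≈ 0.12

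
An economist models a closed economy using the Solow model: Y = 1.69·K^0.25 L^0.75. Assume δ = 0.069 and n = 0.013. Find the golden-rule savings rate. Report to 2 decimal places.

s_gold = 0.25

n + δ = 0.013 + 0.069 = 0.082.
At the golden rule MPK = n+δ, and in any Cobb-Douglas steady state s = (n+δ)·k/y = MPK·k/y = capital's share 0.25.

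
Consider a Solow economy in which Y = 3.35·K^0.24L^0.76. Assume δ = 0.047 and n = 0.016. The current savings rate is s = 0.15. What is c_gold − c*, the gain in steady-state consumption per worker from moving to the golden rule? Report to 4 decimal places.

Δc ≈ 0.2040

n + δ = 0.016 + 0.047 = 0.063.
Current steady state (s = 0.15): k* = (0.15·3.35/0.063)^(1/0.76) ≈ 15.3664, y* = 3.35·15.3664^0.24 ≈ 6.4539, c* = (1−0.15)·6.4539 ≈ 5.4858.
Setting f'(k) = n+δ gives 0.24·3.35·k^(0.24−1) = 0.063, hence k_gold = (0.24·3.35/0.063)^(1/0.76) ≈ 28.5202.
y_gold = 3.35·28.5202^0.24 ≈ 7.4865, c_gold = y_gold − 0.063·k_gold ≈ 5.6898.
Gain: Δc = 5.6898 − 5.4858 ≈ 0.2040.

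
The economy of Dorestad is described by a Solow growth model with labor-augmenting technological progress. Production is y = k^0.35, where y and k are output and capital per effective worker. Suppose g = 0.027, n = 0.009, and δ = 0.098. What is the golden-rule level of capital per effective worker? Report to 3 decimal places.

k_gold ≈ 4.380

n + g + δ = 0.009 + 0.027 + 0.098 = 0.134.
Golden rule sets MPK = n+g+δ: 0.35·k^(0.35−1) = 0.134, so k_gold = (0.35/0.134)^(1/0.65) ≈ 4.3801.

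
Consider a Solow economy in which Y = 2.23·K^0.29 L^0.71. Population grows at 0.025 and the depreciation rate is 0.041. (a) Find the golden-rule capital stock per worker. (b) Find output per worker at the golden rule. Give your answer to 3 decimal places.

(a) k_gold ≈ 24.888; (b) y_gold ≈ 5.664

n + δ = 0.025 + 0.041 = 0.066.
Setting f'(k) = n+δ gives 0.29·2.23·k^(0.29−1) = 0.066, hence k_gold = (0.29·2.23/0.066)^(1/0.71) ≈ 24.8885.
y_gold = 2.23·24.8885^0.29 ≈ 5.6643.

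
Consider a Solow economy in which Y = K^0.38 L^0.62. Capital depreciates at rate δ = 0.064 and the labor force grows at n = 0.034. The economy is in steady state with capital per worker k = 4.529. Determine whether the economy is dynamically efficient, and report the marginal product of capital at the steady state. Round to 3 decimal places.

Capital per worker breaks even when investment replaces (n + δ)·k; here n + δ = 0.098.
MPK = 0.38·k^(0.38−1) = 0.38·4.529^(-0.62) ≈ 0.1490.
MPK > 0.098, so the economy is dynamically efficient (under-saving).

dynamically efficient; MPK ≈ 0.149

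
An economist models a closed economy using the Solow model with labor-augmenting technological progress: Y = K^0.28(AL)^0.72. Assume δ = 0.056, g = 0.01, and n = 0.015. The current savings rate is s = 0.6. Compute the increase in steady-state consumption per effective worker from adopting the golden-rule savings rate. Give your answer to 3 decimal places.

Δc ≈ 0.295

Capital per effective worker breaks even when investment replaces (n + g + δ)·k; here n + g + δ = 0.081.
Current steady state (s = 0.6): k* = (0.6/0.081)^(1/0.72) ≈ 16.1387, y* = 16.1387^0.28 ≈ 2.1787, c* = (1−0.6)·2.1787 ≈ 0.8715.
At the golden rule the marginal product of capital equals n+g+δ: 0.28·k^(0.28−1) = 0.081. Solving, k_gold = (0.28/0.081)^(1/0.72) ≈ 5.5996.
y_gold = 5.5996^0.28 ≈ 1.6199, c_gold = y_gold − 0.081·k_gold ≈ 1.1663.
Gain: Δc = 1.1663 − 0.8715 ≈ 0.2948.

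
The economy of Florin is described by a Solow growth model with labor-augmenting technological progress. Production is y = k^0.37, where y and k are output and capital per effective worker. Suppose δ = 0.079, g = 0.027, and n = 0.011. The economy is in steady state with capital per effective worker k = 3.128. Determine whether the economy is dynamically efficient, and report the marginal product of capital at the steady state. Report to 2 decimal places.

dynamically efficient; MPK ≈ 0.18

Break-even investment rate: n + g + δ = 0.011 + 0.027 + 0.079 = 0.117.
MPK = 0.37·k^(0.37−1) = 0.37·3.128^(-0.63) ≈ 0.1804.
MPK > 0.117, so the economy is dynamically efficient (under-saving).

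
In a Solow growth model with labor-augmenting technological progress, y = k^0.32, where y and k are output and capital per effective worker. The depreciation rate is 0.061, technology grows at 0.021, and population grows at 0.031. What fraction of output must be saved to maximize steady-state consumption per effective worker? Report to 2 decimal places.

s_gold = 0.32

Break-even investment rate: n + g + δ = 0.031 + 0.021 + 0.061 = 0.113.
At the golden rule MPK = n+g+δ, and in any Cobb-Douglas steady state s = (n+g+δ)·k/y = MPK·k/y = capital's share 0.32.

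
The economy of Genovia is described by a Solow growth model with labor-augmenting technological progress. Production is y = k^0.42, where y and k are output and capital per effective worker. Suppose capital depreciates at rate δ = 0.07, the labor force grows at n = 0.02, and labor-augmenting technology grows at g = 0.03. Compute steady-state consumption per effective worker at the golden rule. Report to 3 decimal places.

Break-even investment rate: n + g + δ = 0.02 + 0.03 + 0.07 = 0.12.
At the golden rule the marginal product of capital equals n+g+δ: 0.42·k^(0.42−1) = 0.12. Solving, k_gold = (0.42/0.12)^(1/0.58) ≈ 8.6706.
y_gold = 8.6706^0.42 ≈ 2.4773.
c_gold = y_gold − (n+g+δ)·k_gold = 2.4773 − 0.12·8.6706 ≈ 1.4368.

c_gold ≈ 1.437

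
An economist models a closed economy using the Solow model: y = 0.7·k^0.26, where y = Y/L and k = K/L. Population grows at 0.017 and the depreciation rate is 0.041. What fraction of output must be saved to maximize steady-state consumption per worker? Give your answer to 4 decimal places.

s_gold = 0.2600

n + δ = 0.017 + 0.041 = 0.058.
At the golden rule MPK = n+δ, and in any Cobb-Douglas steady state s = (n+δ)·k/y = MPK·k/y = capital's share 0.26.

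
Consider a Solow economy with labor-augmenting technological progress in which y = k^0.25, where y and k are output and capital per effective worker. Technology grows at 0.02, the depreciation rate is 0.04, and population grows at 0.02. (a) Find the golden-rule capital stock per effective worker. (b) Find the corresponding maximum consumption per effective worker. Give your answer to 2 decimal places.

n + g + δ = 0.02 + 0.02 + 0.04 = 0.08.
Golden rule sets MPK = n+g+δ: 0.25·k^(0.25−1) = 0.08, so k_gold = (0.25/0.08)^(1/0.75) ≈ 4.5688.
y_gold = 4.5688^0.25 ≈ 1.4620; c_gold = y_gold − 0.08·k_gold ≈ 1.0965.

(a) k_gold ≈ 4.57; (b) c_gold ≈ 1.10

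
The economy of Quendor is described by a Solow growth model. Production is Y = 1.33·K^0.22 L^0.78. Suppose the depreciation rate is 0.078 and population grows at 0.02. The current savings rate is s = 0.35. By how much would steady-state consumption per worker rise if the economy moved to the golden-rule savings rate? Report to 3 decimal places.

Δc ≈ 0.071

The effective depreciation rate is n + δ = 0.02 + 0.078 = 0.098.
Current steady state (s = 0.35): k* = (0.35·1.33/0.098)^(1/0.78) ≈ 7.3715, y* = 1.33·7.3715^0.22 ≈ 2.0640, c* = (1−0.35)·2.0640 ≈ 1.3416.
Golden rule sets MPK = n+δ: 0.22·1.33·k^(0.22−1) = 0.098, so k_gold = (0.22·1.33/0.098)^(1/0.78) ≈ 4.0648.
y_gold = 1.33·4.0648^0.22 ≈ 1.8107, c_gold = y_gold − 0.098·k_gold ≈ 1.4123.
Gain: Δc = 1.4123 − 1.3416 ≈ 0.0707.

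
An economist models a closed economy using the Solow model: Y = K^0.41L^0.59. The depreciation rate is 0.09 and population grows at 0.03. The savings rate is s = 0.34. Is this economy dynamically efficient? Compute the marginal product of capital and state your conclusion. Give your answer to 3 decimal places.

n + δ = 0.03 + 0.09 = 0.12.
Steady-state k*: s·k^0.41 = 0.12·k gives k* = (0.34/0.12)^(1/0.59) ≈ 5.8426.
MPK = 0.41·5.8426^(-0.59) ≈ 0.1447.
MPK > n+δ = 0.12, so the economy is dynamically efficient (under-saving).

dynamically efficient; MPK ≈ 0.145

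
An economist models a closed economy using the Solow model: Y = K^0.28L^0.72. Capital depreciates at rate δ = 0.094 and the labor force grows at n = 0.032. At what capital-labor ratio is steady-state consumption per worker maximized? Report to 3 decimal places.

k_gold ≈ 3.031

n + δ = 0.032 + 0.094 = 0.126.
Golden rule sets MPK = n+δ: 0.28·k^(0.28−1) = 0.126, so k_gold = (0.28/0.126)^(1/0.72) ≈ 3.0314.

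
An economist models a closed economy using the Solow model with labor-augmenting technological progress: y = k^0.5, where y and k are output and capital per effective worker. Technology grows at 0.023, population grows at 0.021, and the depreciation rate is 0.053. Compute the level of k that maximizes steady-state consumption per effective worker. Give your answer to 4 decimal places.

k_gold ≈ 26.5703

Break-even investment rate: n + g + δ = 0.021 + 0.023 + 0.053 = 0.097.
Golden rule sets MPK = n+g+δ: 0.5·k^(0.5−1) = 0.097, so k_gold = (0.5/0.097)^(1/0.5) ≈ 26.5703.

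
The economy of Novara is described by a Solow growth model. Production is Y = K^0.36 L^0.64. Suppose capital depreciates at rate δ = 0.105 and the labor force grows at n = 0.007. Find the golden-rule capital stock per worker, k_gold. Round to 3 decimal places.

k_gold ≈ 6.199

Capital per worker breaks even when investment replaces (n + δ)·k; here n + δ = 0.112.
Golden rule sets MPK = n+δ: 0.36·k^(0.36−1) = 0.112, so k_gold = (0.36/0.112)^(1/0.64) ≈ 6.1990.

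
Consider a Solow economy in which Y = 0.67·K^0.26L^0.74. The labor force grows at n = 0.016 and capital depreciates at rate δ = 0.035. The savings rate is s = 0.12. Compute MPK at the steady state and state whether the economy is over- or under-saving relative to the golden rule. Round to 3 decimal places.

n + δ = 0.016 + 0.035 = 0.051.
Steady-state k*: s·A·k^0.26 = 0.051·k gives k* = (0.12·0.67/0.051)^(1/0.74) ≈ 1.8499.
MPK = 0.26·0.67·1.8499^(-0.74) ≈ 0.1105.
MPK > n+δ = 0.051, so the economy is dynamically efficient (under-saving).

under-saving; MPK ≈ 0.111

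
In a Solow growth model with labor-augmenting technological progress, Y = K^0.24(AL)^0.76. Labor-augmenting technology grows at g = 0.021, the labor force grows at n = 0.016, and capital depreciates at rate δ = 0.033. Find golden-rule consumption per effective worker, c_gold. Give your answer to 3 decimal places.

Break-even investment rate: n + g + δ = 0.016 + 0.021 + 0.033 = 0.07.
Maximizing c = f(k) − (n+g+δ)·k gives f'(k) = n+g+δ, i.e. 0.24·k^(0.24−1) = 0.07, so k_gold = (0.24/0.07)^(1/0.76) ≈ 5.0594.
y_gold = 5.0594^0.24 ≈ 1.4756.
c_gold = y_gold − (n+g+δ)·k_gold = 1.4756 − 0.07·5.0594 ≈ 1.1215.

c_gold ≈ 1.121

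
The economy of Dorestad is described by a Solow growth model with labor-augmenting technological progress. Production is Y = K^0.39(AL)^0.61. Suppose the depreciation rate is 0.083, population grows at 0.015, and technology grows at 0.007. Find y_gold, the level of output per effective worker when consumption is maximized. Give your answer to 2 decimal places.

Break-even investment rate: n + g + δ = 0.015 + 0.007 + 0.083 = 0.105.
Golden rule sets MPK = n+g+δ: 0.39·k^(0.39−1) = 0.105, so k_gold = (0.39/0.105)^(1/0.61) ≈ 8.5945.
Output: y_gold = k_gold^0.39 = 8.5945^0.39 ≈ 2.3139.

y_gold ≈ 2.31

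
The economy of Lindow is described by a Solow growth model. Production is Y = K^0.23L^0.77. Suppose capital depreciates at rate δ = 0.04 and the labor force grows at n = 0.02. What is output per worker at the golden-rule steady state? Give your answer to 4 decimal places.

y_gold ≈ 1.4939

Break-even investment rate: n + δ = 0.02 + 0.04 = 0.06.
At the golden rule the marginal product of capital equals n+δ: 0.23·k^(0.23−1) = 0.06. Solving, k_gold = (0.23/0.06)^(1/0.77) ≈ 5.7265.
Output: y_gold = k_gold^0.23 = 5.7265^0.23 ≈ 1.4939.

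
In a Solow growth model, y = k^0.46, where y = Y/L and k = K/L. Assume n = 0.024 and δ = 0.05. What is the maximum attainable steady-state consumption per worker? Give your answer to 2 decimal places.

n + δ = 0.024 + 0.05 = 0.074.
Maximizing c = f(k) − (n+δ)·k gives f'(k) = n+δ, i.e. 0.46·k^(0.46−1) = 0.074, so k_gold = (0.46/0.074)^(1/0.54) ≈ 29.4776.
y_gold = 29.4776^0.46 ≈ 4.7421.
c_gold = y_gold − (n+δ)·k_gold = 4.7421 − 0.074·29.4776 ≈ 2.5607.

c_gold ≈ 2.56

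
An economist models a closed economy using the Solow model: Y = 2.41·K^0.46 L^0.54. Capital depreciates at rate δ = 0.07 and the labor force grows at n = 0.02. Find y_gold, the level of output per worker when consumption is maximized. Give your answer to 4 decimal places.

Capital per worker breaks even when investment replaces (n + δ)·k; here n + δ = 0.09.
Maximizing c = f(k) − (n+δ)·k gives f'(k) = n+δ, i.e. 0.46·2.41·k^(0.46−1) = 0.09, so k_gold = (0.46·2.41/0.09)^(1/0.54) ≈ 104.5934.
Output: y_gold = 2.41·k_gold^0.46 = 2.41·104.5934^0.46 ≈ 20.4639.

y_gold ≈ 20.4639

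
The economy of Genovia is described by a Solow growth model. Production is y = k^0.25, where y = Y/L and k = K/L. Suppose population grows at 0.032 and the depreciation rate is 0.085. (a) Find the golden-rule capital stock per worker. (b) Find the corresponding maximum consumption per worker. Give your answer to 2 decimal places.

n + δ = 0.032 + 0.085 = 0.117.
At the golden rule the marginal product of capital equals n+δ: 0.25·k^(0.25−1) = 0.117. Solving, k_gold = (0.25/0.117)^(1/0.75) ≈ 2.7522.
y_gold = 2.7522^0.25 ≈ 1.2880; c_gold = y_gold − 0.117·k_gold ≈ 0.9660.

(a) k_gold ≈ 2.75; (b) c_gold ≈ 0.97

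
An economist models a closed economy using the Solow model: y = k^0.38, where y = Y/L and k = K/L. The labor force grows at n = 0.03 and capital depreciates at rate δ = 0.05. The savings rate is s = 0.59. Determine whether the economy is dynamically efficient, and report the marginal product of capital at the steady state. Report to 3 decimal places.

dynamically inefficient; MPK ≈ 0.052

Capital per worker breaks even when investment replaces (n + δ)·k; here n + δ = 0.08.
Steady-state k*: s·k^0.38 = 0.08·k gives k* = (0.59/0.08)^(1/0.62) ≈ 25.0967.
MPK = 0.38·25.0967^(-0.62) ≈ 0.0515.
MPK < n+δ = 0.08, so the economy is dynamically inefficient (over-saving).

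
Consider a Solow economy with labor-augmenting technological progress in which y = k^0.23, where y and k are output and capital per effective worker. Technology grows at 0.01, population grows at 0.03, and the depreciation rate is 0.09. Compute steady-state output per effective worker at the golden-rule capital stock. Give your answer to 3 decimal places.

Break-even investment rate: n + g + δ = 0.03 + 0.01 + 0.09 = 0.13.
Setting f'(k) = n+g+δ gives 0.23·k^(0.23−1) = 0.13, hence k_gold = (0.23/0.13)^(1/0.77) ≈ 2.0980.
Output: y_gold = k_gold^0.23 = 2.0980^0.23 ≈ 1.1858.

y_gold ≈ 1.186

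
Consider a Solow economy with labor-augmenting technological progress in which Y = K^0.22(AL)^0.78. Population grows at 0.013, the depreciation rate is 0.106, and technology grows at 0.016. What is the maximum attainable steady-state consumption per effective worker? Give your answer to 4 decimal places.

Capital per effective worker breaks even when investment replaces (n + g + δ)·k; here n + g + δ = 0.135.
Setting f'(k) = n+g+δ gives 0.22·k^(0.22−1) = 0.135, hence k_gold = (0.22/0.135)^(1/0.78) ≈ 1.8703.
y_gold = 1.8703^0.22 ≈ 1.1477.
c_gold = y_gold − (n+g+δ)·k_gold = 1.1477 − 0.135·1.8703 ≈ 0.8952.

c_gold ≈ 0.8952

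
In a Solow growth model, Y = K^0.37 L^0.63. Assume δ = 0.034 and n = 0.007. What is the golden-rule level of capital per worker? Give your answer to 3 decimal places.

k_gold ≈ 32.850

Break-even investment rate: n + δ = 0.007 + 0.034 = 0.041.
Golden rule sets MPK = n+δ: 0.37·k^(0.37−1) = 0.041, so k_gold = (0.37/0.041)^(1/0.63) ≈ 32.8501.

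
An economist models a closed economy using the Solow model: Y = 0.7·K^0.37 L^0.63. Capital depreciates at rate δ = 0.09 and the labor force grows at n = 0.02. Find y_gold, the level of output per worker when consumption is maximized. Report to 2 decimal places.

y_gold ≈ 1.16

Break-even investment rate: n + δ = 0.02 + 0.09 = 0.11.
At the golden rule the marginal product of capital equals n+δ: 0.37·0.7·k^(0.37−1) = 0.11. Solving, k_gold = (0.37·0.7/0.11)^(1/0.63) ≈ 3.8934.
Output: y_gold = 0.7·k_gold^0.37 = 0.7·3.8934^0.37 ≈ 1.1575.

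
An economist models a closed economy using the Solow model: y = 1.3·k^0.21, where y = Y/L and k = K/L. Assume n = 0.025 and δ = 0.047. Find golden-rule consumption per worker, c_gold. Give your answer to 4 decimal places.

c_gold ≈ 1.4636

n + δ = 0.025 + 0.047 = 0.072.
Setting f'(k) = n+δ gives 0.21·1.3·k^(0.21−1) = 0.072, hence k_gold = (0.21·1.3/0.072)^(1/0.79) ≈ 5.4038.
y_gold = 1.3·5.4038^0.21 ≈ 1.8527.
c_gold = y_gold − (n+δ)·k_gold = 1.8527 − 0.072·5.4038 ≈ 1.4636.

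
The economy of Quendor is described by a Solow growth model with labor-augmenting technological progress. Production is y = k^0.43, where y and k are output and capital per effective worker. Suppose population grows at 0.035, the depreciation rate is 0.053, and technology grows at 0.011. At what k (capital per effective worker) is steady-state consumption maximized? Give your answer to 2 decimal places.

n + g + δ = 0.035 + 0.011 + 0.053 = 0.099.
Setting f'(k) = n+g+δ gives 0.43·k^(0.43−1) = 0.099, hence k_gold = (0.43/0.099)^(1/0.57) ≈ 13.1524.

k_gold ≈ 13.15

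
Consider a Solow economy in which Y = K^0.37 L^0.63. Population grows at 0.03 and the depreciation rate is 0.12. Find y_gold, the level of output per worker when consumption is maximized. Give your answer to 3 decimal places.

y_gold ≈ 1.699

n + δ = 0.03 + 0.12 = 0.15.
Setting f'(k) = n+δ gives 0.37·k^(0.37−1) = 0.15, hence k_gold = (0.37/0.15)^(1/0.63) ≈ 4.1918.
Output: y_gold = k_gold^0.37 = 4.1918^0.37 ≈ 1.6994.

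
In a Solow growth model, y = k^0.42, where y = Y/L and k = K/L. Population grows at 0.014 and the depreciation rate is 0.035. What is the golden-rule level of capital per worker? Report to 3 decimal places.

The effective depreciation rate is n + δ = 0.014 + 0.035 = 0.049.
Maximizing c = f(k) − (n+δ)·k gives f'(k) = n+δ, i.e. 0.42·k^(0.42−1) = 0.049, so k_gold = (0.42/0.049)^(1/0.58) ≈ 40.6174.

k_gold ≈ 40.617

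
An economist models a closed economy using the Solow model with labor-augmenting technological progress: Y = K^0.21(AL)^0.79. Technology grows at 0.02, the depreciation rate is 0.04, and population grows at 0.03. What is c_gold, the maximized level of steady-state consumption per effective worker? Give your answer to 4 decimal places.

The effective depreciation rate is n + g + δ = 0.03 + 0.02 + 0.04 = 0.09.
Maximizing c = f(k) − (n+g+δ)·k gives f'(k) = n+g+δ, i.e. 0.21·k^(0.21−1) = 0.09, so k_gold = (0.21/0.09)^(1/0.79) ≈ 2.9228.
y_gold = 2.9228^0.21 ≈ 1.2526.
c_gold = y_gold − (n+g+δ)·k_gold = 1.2526 − 0.09·2.9228 ≈ 0.9896.

c_gold ≈ 0.9896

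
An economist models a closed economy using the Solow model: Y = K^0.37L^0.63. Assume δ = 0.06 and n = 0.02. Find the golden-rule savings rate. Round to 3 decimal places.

s_gold = 0.370

n + δ = 0.02 + 0.06 = 0.08.
At the golden rule MPK = n+δ, and in any Cobb-Douglas steady state s = (n+δ)·k/y = MPK·k/y = capital's share 0.37.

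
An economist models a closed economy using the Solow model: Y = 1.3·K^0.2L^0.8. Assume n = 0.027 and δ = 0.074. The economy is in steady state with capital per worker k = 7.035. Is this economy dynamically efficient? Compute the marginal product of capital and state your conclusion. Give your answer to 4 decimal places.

n + δ = 0.027 + 0.074 = 0.101.
MPK = 0.2·1.3·k^(0.2−1) = 0.2·1.3·7.035^(-0.8) ≈ 0.0546.
MPK < 0.101, so the economy is dynamically inefficient (over-saving).

dynamically inefficient; MPK ≈ 0.0546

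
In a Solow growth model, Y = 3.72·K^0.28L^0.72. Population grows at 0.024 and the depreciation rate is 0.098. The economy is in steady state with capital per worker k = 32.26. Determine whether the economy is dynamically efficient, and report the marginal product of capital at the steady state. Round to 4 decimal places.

Capital per worker breaks even when investment replaces (n + δ)·k; here n + δ = 0.122.
MPK = 0.28·3.72·k^(0.28−1) = 0.28·3.72·32.26^(-0.72) ≈ 0.0854.
MPK < 0.122, so the economy is dynamically inefficient (over-saving).

dynamically inefficient; MPK ≈ 0.0854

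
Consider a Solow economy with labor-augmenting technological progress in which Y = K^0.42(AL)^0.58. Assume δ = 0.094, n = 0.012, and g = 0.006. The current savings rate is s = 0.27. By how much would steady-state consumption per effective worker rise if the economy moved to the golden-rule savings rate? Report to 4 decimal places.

Δc ≈ 0.1299

n + g + δ = 0.012 + 0.006 + 0.094 = 0.112.
Current steady state (s = 0.27): k* = (0.27/0.112)^(1/0.58) ≈ 4.5590, y* = 4.5590^0.42 ≈ 1.8912, c* = (1−0.27)·1.8912 ≈ 1.3805.
Maximizing c = f(k) − (n+g+δ)·k gives f'(k) = n+g+δ, i.e. 0.42·k^(0.42−1) = 0.112, so k_gold = (0.42/0.112)^(1/0.58) ≈ 9.7658.
y_gold = 9.7658^0.42 ≈ 2.6042, c_gold = y_gold − 0.112·k_gold ≈ 1.5104.
Gain: Δc = 1.5104 − 1.3805 ≈ 0.1299.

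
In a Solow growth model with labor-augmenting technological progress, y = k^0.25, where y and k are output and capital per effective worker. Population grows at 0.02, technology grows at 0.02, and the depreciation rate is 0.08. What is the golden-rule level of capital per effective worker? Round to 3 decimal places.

k_gold ≈ 2.661

n + g + δ = 0.02 + 0.02 + 0.08 = 0.12.
Setting f'(k) = n+g+δ gives 0.25·k^(0.25−1) = 0.12, hence k_gold = (0.25/0.12)^(1/0.75) ≈ 2.6608.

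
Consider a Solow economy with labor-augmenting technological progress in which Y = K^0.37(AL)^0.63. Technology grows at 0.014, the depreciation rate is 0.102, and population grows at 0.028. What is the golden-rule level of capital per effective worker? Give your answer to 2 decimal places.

n + g + δ = 0.028 + 0.014 + 0.102 = 0.144.
Golden rule sets MPK = n+g+δ: 0.37·k^(0.37−1) = 0.144, so k_gold = (0.37/0.144)^(1/0.63) ≈ 4.4724.

k_gold ≈ 4.47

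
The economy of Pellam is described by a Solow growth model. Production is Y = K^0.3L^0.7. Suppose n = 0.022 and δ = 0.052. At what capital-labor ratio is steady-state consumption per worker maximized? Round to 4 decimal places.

n + δ = 0.022 + 0.052 = 0.074.
Maximizing c = f(k) − (n+δ)·k gives f'(k) = n+δ, i.e. 0.3·k^(0.3−1) = 0.074, so k_gold = (0.3/0.074)^(1/0.7) ≈ 7.3861.

k_gold ≈ 7.3861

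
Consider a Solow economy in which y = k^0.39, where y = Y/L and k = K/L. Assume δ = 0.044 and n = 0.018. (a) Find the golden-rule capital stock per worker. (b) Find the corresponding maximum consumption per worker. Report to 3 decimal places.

(a) k_gold ≈ 20.384; (b) c_gold ≈ 1.977

The effective depreciation rate is n + δ = 0.018 + 0.044 = 0.062.
Setting f'(k) = n+δ gives 0.39·k^(0.39−1) = 0.062, hence k_gold = (0.39/0.062)^(1/0.61) ≈ 20.3845.
y_gold = 20.3845^0.39 ≈ 3.2406; c_gold = y_gold − 0.062·k_gold ≈ 1.9768.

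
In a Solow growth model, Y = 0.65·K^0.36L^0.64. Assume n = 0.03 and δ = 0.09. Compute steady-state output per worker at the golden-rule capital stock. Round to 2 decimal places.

Capital per worker breaks even when investment replaces (n + δ)·k; here n + δ = 0.12.
Golden rule sets MPK = n+δ: 0.36·0.65·k^(0.36−1) = 0.12, so k_gold = (0.36·0.65/0.12)^(1/0.64) ≈ 2.8391.
Output: y_gold = 0.65·k_gold^0.36 = 0.65·2.8391^0.36 ≈ 0.9464.

y_gold ≈ 0.95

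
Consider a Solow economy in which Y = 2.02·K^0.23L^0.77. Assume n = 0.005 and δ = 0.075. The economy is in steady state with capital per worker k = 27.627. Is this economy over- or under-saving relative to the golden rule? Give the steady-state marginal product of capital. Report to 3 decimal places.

over-saving; MPK ≈ 0.036

Break-even investment rate: n + δ = 0.005 + 0.075 = 0.08.
MPK = 0.23·2.02·k^(0.23−1) = 0.23·2.02·27.627^(-0.77) ≈ 0.0361.
MPK < 0.08, so the economy is dynamically inefficient (over-saving).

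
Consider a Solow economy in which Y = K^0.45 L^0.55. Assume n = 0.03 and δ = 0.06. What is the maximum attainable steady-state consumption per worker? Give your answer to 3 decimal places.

c_gold ≈ 2.052

Break-even investment rate: n + δ = 0.03 + 0.06 = 0.09.
Maximizing c = f(k) − (n+δ)·k gives f'(k) = n+δ, i.e. 0.45·k^(0.45−1) = 0.09, so k_gold = (0.45/0.09)^(1/0.55) ≈ 18.6575.
y_gold = 18.6575^0.45 ≈ 3.7315.
c_gold = y_gold − (n+δ)·k_gold = 3.7315 − 0.09·18.6575 ≈ 2.0523.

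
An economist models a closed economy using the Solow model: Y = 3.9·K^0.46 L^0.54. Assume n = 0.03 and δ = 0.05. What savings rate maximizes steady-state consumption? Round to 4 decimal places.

s_gold = 0.4600

The effective depreciation rate is n + δ = 0.03 + 0.05 = 0.08.
At the golden rule MPK = n+δ, and in any Cobb-Douglas steady state s = (n+δ)·k/y = MPK·k/y = capital's share 0.46.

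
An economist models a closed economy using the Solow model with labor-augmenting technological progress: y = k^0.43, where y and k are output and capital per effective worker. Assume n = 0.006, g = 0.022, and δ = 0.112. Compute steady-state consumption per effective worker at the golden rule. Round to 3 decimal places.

c_gold ≈ 1.329

Capital per effective worker breaks even when investment replaces (n + g + δ)·k; here n + g + δ = 0.14.
Setting f'(k) = n+g+δ gives 0.43·k^(0.43−1) = 0.14, hence k_gold = (0.43/0.14)^(1/0.57) ≈ 7.1612.
y_gold = 7.1612^0.43 ≈ 2.3315.
c_gold = y_gold − (n+g+δ)·k_gold = 2.3315 − 0.14·7.1612 ≈ 1.3290.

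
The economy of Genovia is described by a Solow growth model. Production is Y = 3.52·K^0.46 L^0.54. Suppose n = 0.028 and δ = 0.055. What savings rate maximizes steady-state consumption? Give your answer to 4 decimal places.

n + δ = 0.028 + 0.055 = 0.083.
At the golden rule MPK = n+δ, and in any Cobb-Douglas steady state s = (n+δ)·k/y = MPK·k/y = capital's share 0.46.

s_gold = 0.4600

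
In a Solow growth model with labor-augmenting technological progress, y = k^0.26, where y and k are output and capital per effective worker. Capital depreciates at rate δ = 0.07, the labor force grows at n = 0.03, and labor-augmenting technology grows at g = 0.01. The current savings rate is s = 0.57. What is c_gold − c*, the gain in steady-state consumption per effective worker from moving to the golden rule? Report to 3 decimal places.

Δc ≈ 0.235

Capital per effective worker breaks even when investment replaces (n + g + δ)·k; here n + g + δ = 0.11.
Current steady state (s = 0.57): k* = (0.57/0.11)^(1/0.74) ≈ 9.2367, y* = 9.2367^0.26 ≈ 1.7825, c* = (1−0.57)·1.7825 ≈ 0.7665.
At the golden rule the marginal product of capital equals n+g+δ: 0.26·k^(0.26−1) = 0.11. Solving, k_gold = (0.26/0.11)^(1/0.74) ≈ 3.1977.
y_gold = 3.1977^0.26 ≈ 1.3529, c_gold = y_gold − 0.11·k_gold ≈ 1.0011.
Gain: Δc = 1.0011 − 0.7665 ≈ 0.2346.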